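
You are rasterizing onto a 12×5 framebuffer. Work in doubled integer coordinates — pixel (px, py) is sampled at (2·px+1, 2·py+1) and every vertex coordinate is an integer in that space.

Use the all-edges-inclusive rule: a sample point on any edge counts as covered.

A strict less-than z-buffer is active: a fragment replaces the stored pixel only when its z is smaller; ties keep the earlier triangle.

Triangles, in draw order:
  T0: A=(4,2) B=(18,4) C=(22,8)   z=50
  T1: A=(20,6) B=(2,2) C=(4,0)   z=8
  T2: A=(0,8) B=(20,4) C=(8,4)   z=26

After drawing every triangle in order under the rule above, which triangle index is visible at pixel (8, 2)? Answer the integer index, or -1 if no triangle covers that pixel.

T0:
  2·area = 48
  edge (4, 2)→(18, 4): d=(14,2) inclusive
  edge (18, 4)→(22, 8): d=(4,4) inclusive
  edge (22, 8)→(4, 2): d=(-18,-6) inclusive
    (0,0)@(1, 1): e=[-8,56,0] → ·  [on edge]
    (7,0)@(15, 1): e=[-36,0,84] → ·  [on edge]
    (3,1)@(7, 3): e=[8,40,0] → █  [on edge]
    (4,1)@(9, 3): e=[4,32,12] → █
    (5,1)@(11, 3): e=[0,24,24] → █  [on edge]
    (6,1)@(13, 3): e=[-4,16,36] → ·
    (8,1)@(17, 3): e=[-12,0,60] → ·  [on edge]
    (3,2)@(7, 5): e=[36,48,-36] → ·
    (4,2)@(9, 5): e=[32,40,-24] → ·
    (5,2)@(11, 5): e=[28,32,-12] → ·
    (6,2)@(13, 5): e=[24,24,0] → █  [on edge]
    (7,2)@(15, 5): e=[20,16,12] → █
    (9,2)@(19, 5): e=[12,0,36] → █  [on edge]
    (9,3)@(19, 7): e=[40,8,0] → █  [on edge]
    (10,3)@(21, 7): e=[36,0,12] → █  [on edge]
    (11,4)@(23, 9): e=[60,0,-12] → ·  [on edge]
  covered (9 px):
    · · · · · · · · · · · ·
    · · · █ █ █ · · · · · ·
    · · · · · · █ █ █ █ · ·
    · · · · · · · · · █ █ ·
    · · · · · · · · · · · ·
T1:
  2·area = 44
  edge (20, 6)→(2, 2): d=(-18,-4) inclusive
  edge (2, 2)→(4, 0): d=(2,-2) inclusive
  edge (4, 0)→(20, 6): d=(16,6) inclusive
    (1,0)@(3, 1): e=[22,0,22] → █  [on edge]
    (2,0)@(5, 1): e=[30,4,10] → █
    (3,0)@(7, 1): e=[38,8,-2] → ·
    (0,1)@(1, 3): e=[-22,0,66] → ·  [on edge]
    (1,1)@(3, 3): e=[-14,4,54] → ·
    (2,1)@(5, 3): e=[-6,8,42] → ·
    (3,1)@(7, 3): e=[2,12,30] → █
    (4,1)@(9, 3): e=[10,16,18] → █
    (5,1)@(11, 3): e=[18,20,6] → █
    (6,1)@(13, 3): e=[26,24,-6] → ·
    (3,2)@(7, 5): e=[-34,16,62] → ·
    (4,2)@(9, 5): e=[-26,20,50] → ·
  covered (6 px):
    · █ █ · · · · · · · · ·
    · · · █ █ █ · · · · · ·
    · · · · · · · · █ · · ·
    · · · · · · · · · · · ·
    · · · · · · · · · · · ·
T2:
  2·area = 48  (B↔C swapped to make it positive)
  edge (0, 8)→(8, 4): d=(8,-4) inclusive
  edge (8, 4)→(20, 4): d=(12,0) inclusive
  edge (20, 4)→(0, 8): d=(-20,4) inclusive
    (3,2)@(7, 5): e=[4,12,32] → █
    (4,2)@(9, 5): e=[12,12,24] → █
    (5,2)@(11, 5): e=[20,12,16] → █
    (6,2)@(13, 5): e=[28,12,8] → █
    (7,2)@(15, 5): e=[36,12,0] → █  [on edge]
    (8,2)@(17, 5): e=[44,12,-8] → ·
    (1,3)@(3, 7): e=[4,36,8] → █
    (2,3)@(5, 7): e=[12,36,0] → █  [on edge]
    (3,3)@(7, 7): e=[20,36,-8] → ·
    (4,3)@(9, 7): e=[28,36,-16] → ·
    (5,3)@(11, 7): e=[36,36,-24] → ·
    (6,3)@(13, 7): e=[44,36,-32] → ·
  covered (7 px):
    · · · · · · · · · · · ·
    · · · · · · · · · · · ·
    · · · █ █ █ █ █ · · · ·
    · █ █ · · · · · · · · ·
    · · · · · · · · · · · ·

Z-buffer (winner per pixel, '.' = empty):
  . 1 1 . . . . . . . . .
  . . . 1 1 1 . . . . . .
  . . . 2 2 2 2 2 1 0 . .
  . 2 2 . . . . . . 0 0 .
  . . . . . . . . . . . .

Result: 1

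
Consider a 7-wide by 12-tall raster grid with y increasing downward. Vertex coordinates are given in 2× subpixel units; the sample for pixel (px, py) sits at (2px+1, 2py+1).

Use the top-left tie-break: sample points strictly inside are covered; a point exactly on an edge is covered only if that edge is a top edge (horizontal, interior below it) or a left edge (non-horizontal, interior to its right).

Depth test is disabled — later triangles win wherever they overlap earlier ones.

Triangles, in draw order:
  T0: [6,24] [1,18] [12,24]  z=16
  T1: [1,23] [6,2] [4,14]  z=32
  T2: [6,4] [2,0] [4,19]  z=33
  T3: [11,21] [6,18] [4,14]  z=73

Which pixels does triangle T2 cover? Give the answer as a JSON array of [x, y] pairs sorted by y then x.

T0:
  2·area = 36
  edge (6, 24)→(1, 18): d=(-5,-6) top-left  bias=+0
  edge (1, 18)→(12, 24): d=(11,6) right/bottom  bias=-1
  edge (12, 24)→(6, 24): d=(-6,0) right/bottom  bias=-1
    (2,10)@(5, 21): e=[9,9,18] → █
    (3,10)@(7, 21): e=[21,-3,18] → ·
    (2,11)@(5, 23): e=[-1,31,6] → ·
    (3,11)@(7, 23): e=[11,19,6] → █
    (4,11)@(9, 23): e=[23,7,6] → █
    (5,11)@(11, 23): e=[35,-5,6] → ·
  covered (3 px):
    · · · · · · ·
    · · · · · · ·
    · · · · · · ·
    · · · · · · ·
    · · · · · · ·
    · · · · · · ·
    · · · · · · ·
    · · · · · · ·
    · · · · · · ·
    · · · · · · ·
    · · █ · · · ·
    · · · █ █ · ·
T1:
  2·area = 18
  edge (1, 23)→(6, 2): d=(5,-21) top-left  bias=+0
  edge (6, 2)→(4, 14): d=(-2,12) right/bottom  bias=-1
  edge (4, 14)→(1, 23): d=(-3,9) right/bottom  bias=-1
    (3,2)@(7, 5): e=[36,-18,0] → ·  [on edge]
    (2,3)@(5, 7): e=[4,2,12] → █
    (3,3)@(7, 7): e=[46,-22,-6] → ·
    (2,4)@(5, 9): e=[14,-2,6] → ·
    (2,5)@(5, 11): e=[24,-6,0] → ·  [on edge]
    (1,7)@(3, 15): e=[2,10,6] → █
    (2,7)@(5, 15): e=[44,-14,-12] → ·
    (1,8)@(3, 17): e=[12,6,0] → ·  [on edge]
    (0,11)@(1, 23): e=[0,18,0] → ·  [on edge]
  covered (2 px):
    · · · · · · ·
    · · · · · · ·
    · · · · · · ·
    · · █ · · · ·
    · · · · · · ·
    · · · · · · ·
    · · · · · · ·
    · █ · · · · ·
    · · · · · · ·
    · · · · · · ·
    · · · · · · ·
    · · · · · · ·
T2:
  2·area = 68  (B↔C swapped to make it positive)
  edge (6, 4)→(4, 19): d=(-2,15) right/bottom  bias=-1
  edge (4, 19)→(2, 0): d=(-2,-19) top-left  bias=+0
  edge (2, 0)→(6, 4): d=(4,4) right/bottom  bias=-1
    (1,0)@(3, 1): e=[51,17,0] → ·  [on edge]
    (1,1)@(3, 3): e=[47,13,8] → █
    (2,1)@(5, 3): e=[17,51,0] → ·  [on edge]
    (1,2)@(3, 5): e=[43,9,16] → █
    (2,2)@(5, 5): e=[13,47,8] → █
    (3,2)@(7, 5): e=[-17,85,0] → ·  [on edge]
    (1,3)@(3, 7): e=[39,5,24] → █
    (3,3)@(7, 7): e=[-21,81,8] → ·
    (4,3)@(9, 7): e=[-51,119,0] → ·  [on edge]
    (1,4)@(3, 9): e=[35,1,32] → █
    (3,4)@(7, 9): e=[-25,77,16] → ·
    (5,4)@(11, 9): e=[-85,153,0] → ·  [on edge]
    (6,5)@(13, 11): e=[-119,187,0] → ·  [on edge]
  covered (8 px):
    · · · · · · ·
    · █ · · · · ·
    · █ █ · · · ·
    · █ █ · · · ·
    · █ █ · · · ·
    · · █ · · · ·
    · · · · · · ·
    · · · · · · ·
    · · · · · · ·
    · · · · · · ·
    · · · · · · ·
    · · · · · · ·
T3:
  2·area = 14
  edge (11, 21)→(6, 18): d=(-5,-3) top-left  bias=+0
  edge (6, 18)→(4, 14): d=(-2,-4) top-left  bias=+0
  edge (4, 14)→(11, 21): d=(7,7) right/bottom  bias=-1
    (0,5)@(1, 11): e=[20,-6,0] → ·  [on edge]
    (1,6)@(3, 13): e=[16,-2,0] → ·  [on edge]
    (0,7)@(1, 15): e=[0,-14,28] → ·  [on edge]
    (2,7)@(5, 15): e=[12,2,0] → ·  [on edge]
    (3,8)@(7, 17): e=[8,6,0] → ·  [on edge]
    (4,9)@(9, 19): e=[4,10,0] → ·  [on edge]
    (5,10)@(11, 21): e=[0,14,0] → ·  [on edge]
    (6,11)@(13, 23): e=[-4,18,0] → ·  [on edge]
  covered (0 px):
    · · · · · · ·
    · · · · · · ·
    · · · · · · ·
    · · · · · · ·
    · · · · · · ·
    · · · · · · ·
    · · · · · · ·
    · · · · · · ·
    · · · · · · ·
    · · · · · · ·
    · · · · · · ·
    · · · · · · ·

Answer: [[1,1],[1,2],[2,2],[1,3],[2,3],[1,4],[2,4],[2,5]]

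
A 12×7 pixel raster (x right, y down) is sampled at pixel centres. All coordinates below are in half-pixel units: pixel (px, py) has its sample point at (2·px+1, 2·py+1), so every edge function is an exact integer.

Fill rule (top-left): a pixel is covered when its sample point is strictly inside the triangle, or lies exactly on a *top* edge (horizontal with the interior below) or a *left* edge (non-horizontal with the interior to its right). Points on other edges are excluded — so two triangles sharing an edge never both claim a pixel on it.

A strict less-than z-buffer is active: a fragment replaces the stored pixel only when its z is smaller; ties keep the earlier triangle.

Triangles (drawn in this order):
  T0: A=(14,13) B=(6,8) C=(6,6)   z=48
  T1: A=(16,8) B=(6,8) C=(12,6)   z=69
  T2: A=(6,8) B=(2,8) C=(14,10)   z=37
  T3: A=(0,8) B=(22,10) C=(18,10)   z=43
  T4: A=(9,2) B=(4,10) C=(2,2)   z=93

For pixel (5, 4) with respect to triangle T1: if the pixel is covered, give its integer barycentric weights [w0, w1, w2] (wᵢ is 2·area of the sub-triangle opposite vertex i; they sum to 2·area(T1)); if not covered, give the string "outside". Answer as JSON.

T0:
  2·area = 16
  edge (14, 13)→(6, 8): d=(-8,-5) top-left  bias=+0
  edge (6, 8)→(6, 6): d=(0,-2) top-left  bias=+0
  edge (6, 6)→(14, 13): d=(8,7) right/bottom  bias=-1
    (3,3)@(7, 7): e=[13,2,1] → X
    (4,3)@(9, 7): e=[23,6,-13] → .
    (3,4)@(7, 9): e=[-3,2,17] → .
    (4,4)@(9, 9): e=[7,6,3] → X
    (5,4)@(11, 9): e=[17,10,-11] → .
    (4,5)@(9, 11): e=[-9,6,19] → .
    (5,5)@(11, 11): e=[1,10,5] → X
    (6,5)@(13, 11): e=[11,14,-9] → .
    (5,6)@(11, 13): e=[-15,10,21] → .
  covered (3 px):
    . . . . . . . . . . . .
    . . . . . . . . . . . .
    . . . . . . . . . . . .
    . . . X . . . . . . . .
    . . . . X . . . . . . .
    . . . . . X . . . . . .
    . . . . . . . . . . . .
T1:
  2·area = 20
  edge (16, 8)→(6, 8): d=(-10,0) right/bottom  bias=-1
  edge (6, 8)→(12, 6): d=(6,-2) top-left  bias=+0
  edge (12, 6)→(16, 8): d=(4,2) right/bottom  bias=-1
    (10,1)@(21, 3): e=[50,0,-30] → .  [on edge]
    (7,2)@(15, 5): e=[30,0,-10] → .  [on edge]
    (4,3)@(9, 7): e=[10,0,10] → X  [on edge]
    (5,3)@(11, 7): e=[10,4,6] → X
    (6,3)@(13, 7): e=[10,8,2] → X
    (7,3)@(15, 7): e=[10,12,-2] → .
    (1,4)@(3, 9): e=[-10,0,30] → .  [on edge]
    (4,4)@(9, 9): e=[-10,12,18] → .
    (5,4)@(11, 9): e=[-10,16,14] → .
    (6,4)@(13, 9): e=[-10,20,10] → .
  covered (3 px):
    . . . . . . . . . . . .
    . . . . . . . . . . . .
    . . . . . . . . . . . .
    . . . . X X X . . . . .
    . . . . . . . . . . . .
    . . . . . . . . . . . .
    . . . . . . . . . . . .
T2:
  2·area = 8  (B↔C swapped to make it positive)
  edge (6, 8)→(14, 10): d=(8,2) right/bottom  bias=-1
  edge (14, 10)→(2, 8): d=(-12,-2) top-left  bias=+0
  edge (2, 8)→(6, 8): d=(4,0) top-left  bias=+0
    (4,4)@(9, 9): e=[2,2,4] → X
    (5,4)@(11, 9): e=[-2,6,4] → .
    (4,5)@(9, 11): e=[18,-22,12] → .
  covered (1 px):
    . . . . . . . . . . . .
    . . . . . . . . . . . .
    . . . . . . . . . . . .
    . . . . . . . . . . . .
    . . . . X . . . . . . .
    . . . . . . . . . . . .
    . . . . . . . . . . . .
T3:
  2·area = 8
  edge (0, 8)→(22, 10): d=(22,2) right/bottom  bias=-1
  edge (22, 10)→(18, 10): d=(-4,0) right/bottom  bias=-1
  edge (18, 10)→(0, 8): d=(-18,-2) top-left  bias=+0
    (4,4)@(9, 9): e=[4,4,0] → X  [on edge]
    (5,4)@(11, 9): e=[0,4,4] → .  [on edge]
    (4,5)@(9, 11): e=[48,-4,-36] → .
  covered (1 px):
    . . . . . . . . . . . .
    . . . . . . . . . . . .
    . . . . . . . . . . . .
    . . . . . . . . . . . .
    . . . . X . . . . . . .
    . . . . . . . . . . . .
    . . . . . . . . . . . .
T4:
  2·area = 56
  edge (9, 2)→(4, 10): d=(-5,8) right/bottom  bias=-1
  edge (4, 10)→(2, 2): d=(-2,-8) top-left  bias=+0
  edge (2, 2)→(9, 2): d=(7,0) top-left  bias=+0
    (1,1)@(3, 3): e=[43,6,7] → X
    (2,1)@(5, 3): e=[27,22,7] → X
    (3,1)@(7, 3): e=[11,38,7] → X
    (4,1)@(9, 3): e=[-5,54,7] → .
    (1,2)@(3, 5): e=[33,2,21] → X
    (4,2)@(9, 5): e=[-15,50,21] → .
    (1,3)@(3, 7): e=[23,-2,35] → .
    (2,3)@(5, 7): e=[7,14,35] → X
    (3,3)@(7, 7): e=[-9,30,35] → .
    (2,4)@(5, 9): e=[-3,10,49] → .
  covered (7 px):
    . . . . . . . . . . . .
    . X X X . . . . . . . .
    . X X X . . . . . . . .
    . . X . . . . . . . . .
    . . . . . . . . . . . .
    . . . . . . . . . . . .
    . . . . . . . . . . . .

Final: "outside"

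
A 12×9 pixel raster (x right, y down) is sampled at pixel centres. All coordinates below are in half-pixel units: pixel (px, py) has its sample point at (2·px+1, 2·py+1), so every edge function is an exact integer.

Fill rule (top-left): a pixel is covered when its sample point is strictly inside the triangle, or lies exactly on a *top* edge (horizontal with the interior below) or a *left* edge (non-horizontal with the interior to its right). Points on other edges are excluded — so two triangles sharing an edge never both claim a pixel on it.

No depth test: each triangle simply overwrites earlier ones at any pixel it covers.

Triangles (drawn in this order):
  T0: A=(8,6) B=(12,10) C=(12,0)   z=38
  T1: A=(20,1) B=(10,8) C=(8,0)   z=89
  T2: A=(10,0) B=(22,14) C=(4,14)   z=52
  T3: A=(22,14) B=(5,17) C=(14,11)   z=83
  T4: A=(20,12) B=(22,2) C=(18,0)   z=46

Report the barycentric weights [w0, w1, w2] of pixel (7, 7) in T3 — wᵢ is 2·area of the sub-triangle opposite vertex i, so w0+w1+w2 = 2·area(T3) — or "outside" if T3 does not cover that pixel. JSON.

T0:
  2·area = 40  (B↔C swapped to make it positive)
  edge (8, 6)→(12, 0): d=(4,-6) top-left  bias=+0
  edge (12, 0)→(12, 10): d=(0,10) right/bottom  bias=-1
  edge (12, 10)→(8, 6): d=(-4,-4) top-left  bias=+0
    (1,0)@(3, 1): e=[-50,90,0] → ·  [on edge]
    (2,1)@(5, 3): e=[-30,70,0] → ·  [on edge]
    (5,1)@(11, 3): e=[6,10,24] → #
    (6,1)@(13, 3): e=[18,-10,32] → ·
    (3,2)@(7, 5): e=[-10,50,0] → ·  [on edge]
    (4,2)@(9, 5): e=[2,30,8] → #
    (6,2)@(13, 5): e=[26,-10,24] → ·
    (4,3)@(9, 7): e=[10,30,0] → #  [on edge]
    (6,3)@(13, 7): e=[34,-10,16] → ·
    (4,4)@(9, 9): e=[18,30,-8] → ·
    (5,4)@(11, 9): e=[30,10,0] → #  [on edge]
    (6,4)@(13, 9): e=[42,-10,8] → ·
    (6,5)@(13, 11): e=[50,-10,0] → ·  [on edge]
    (7,6)@(15, 13): e=[70,-30,0] → ·  [on edge]
    (8,7)@(17, 15): e=[90,-50,0] → ·  [on edge]
    (9,8)@(19, 17): e=[110,-70,0] → ·  [on edge]
  covered (6 px):
    · · · · · · · · · · · ·
    · · · · · # · · · · · ·
    · · · · # # · · · · · ·
    · · · · # # · · · · · ·
    · · · · · # · · · · · ·
    · · · · · · · · · · · ·
    · · · · · · · · · · · ·
    · · · · · · · · · · · ·
    · · · · · · · · · · · ·
T1:
  2·area = 94
  edge (20, 1)→(10, 8): d=(-10,7) right/bottom  bias=-1
  edge (10, 8)→(8, 0): d=(-2,-8) top-left  bias=+0
  edge (8, 0)→(20, 1): d=(12,1) right/bottom  bias=-1
    (4,0)@(9, 1): e=[77,6,11] → #
    (5,0)@(11, 1): e=[63,22,9] → #
    (6,0)@(13, 1): e=[49,38,7] → #
    (7,0)@(15, 1): e=[35,54,5] → #
    (8,0)@(17, 1): e=[21,70,3] → #
    (9,0)@(19, 1): e=[7,86,1] → #
    (10,0)@(21, 1): e=[-7,102,-1] → ·
    (4,1)@(9, 3): e=[57,2,35] → #
    (9,1)@(19, 3): e=[-13,82,25] → ·
    (4,2)@(9, 5): e=[37,-2,59] → ·
    (5,2)@(11, 5): e=[23,14,57] → #
    (7,2)@(15, 5): e=[-5,46,53] → ·
  covered (14 px):
    · · · · # # # # # # · ·
    · · · · # # # # # · · ·
    · · · · · # # · · · · ·
    · · · · · # · · · · · ·
    · · · · · · · · · · · ·
    · · · · · · · · · · · ·
    · · · · · · · · · · · ·
    · · · · · · · · · · · ·
    · · · · · · · · · · · ·
T2:
  2·area = 252
  edge (10, 0)→(22, 14): d=(12,14) right/bottom  bias=-1
  edge (22, 14)→(4, 14): d=(-18,0) right/bottom  bias=-1
  edge (4, 14)→(10, 0): d=(6,-14) top-left  bias=+0
    (4,1)@(9, 3): e=[50,198,4] → #
    (5,1)@(11, 3): e=[22,198,32] → #
    (6,1)@(13, 3): e=[-6,198,60] → ·
    (4,2)@(9, 5): e=[74,162,16] → #
    (6,2)@(13, 5): e=[18,162,72] → #
    (7,2)@(15, 5): e=[-10,162,100] → ·
    (3,3)@(7, 7): e=[126,126,0] → #  [on edge]
    (7,3)@(15, 7): e=[14,126,112] → #
    (8,3)@(17, 7): e=[-14,126,140] → ·
    (3,4)@(7, 9): e=[150,90,12] → #
    (8,4)@(17, 9): e=[10,90,152] → #
    (9,4)@(19, 9): e=[-18,90,180] → ·
  covered (32 px):
    · · · · · · · · · · · ·
    · · · · # # · · · · · ·
    · · · · # # # · · · · ·
    · · · # # # # # · · · ·
    · · · # # # # # # · · ·
    · · · # # # # # # # · ·
    · · # # # # # # # # # ·
    · · · · · · · · · · · ·
    · · · · · · · · · · · ·
T3:
  2·area = 75
  edge (22, 14)→(5, 17): d=(-17,3) right/bottom  bias=-1
  edge (5, 17)→(14, 11): d=(9,-6) top-left  bias=+0
  edge (14, 11)→(22, 14): d=(8,3) right/bottom  bias=-1
    (11,2)@(23, 5): e=[150,0,-75] → ·  [on edge]
    (8,4)@(17, 9): e=[100,0,-25] → ·  [on edge]
    (5,6)@(11, 13): e=[50,0,25] → #  [on edge]
    (6,6)@(13, 13): e=[44,12,19] → #
    (7,6)@(15, 13): e=[38,24,13] → #
    (8,6)@(17, 13): e=[32,36,7] → #
    (9,6)@(19, 13): e=[26,48,1] → #
    (10,6)@(21, 13): e=[20,60,-5] → ·
    (4,7)@(9, 15): e=[22,6,47] → #
    (8,7)@(17, 15): e=[-2,54,23] → ·
    (9,7)@(19, 15): e=[-8,66,17] → ·
    (2,8)@(5, 17): e=[0,0,75] → ·  [on edge]
  covered (9 px):
    · · · · · · · · · · · ·
    · · · · · · · · · · · ·
    · · · · · · · · · · · ·
    · · · · · · · · · · · ·
    · · · · · · · · · · · ·
    · · · · · · · · · · · ·
    · · · · · # # # # # · ·
    · · · · # # # # · · · ·
    · · · · · · · · · · · ·
T4:
  2·area = 44  (B↔C swapped to make it positive)
  edge (20, 12)→(18, 0): d=(-2,-12) top-left  bias=+0
  edge (18, 0)→(22, 2): d=(4,2) right/bottom  bias=-1
  edge (22, 2)→(20, 12): d=(-2,10) right/bottom  bias=-1
    (9,0)@(19, 1): e=[10,2,32] → #
    (10,0)@(21, 1): e=[34,-2,12] → ·
    (9,1)@(19, 3): e=[6,10,28] → #
    (10,1)@(21, 3): e=[30,6,8] → #
    (11,1)@(23, 3): e=[54,2,-12] → ·
    (9,2)@(19, 5): e=[2,18,24] → #
    (11,2)@(23, 5): e=[50,10,-16] → ·
    (9,3)@(19, 7): e=[-2,26,20] → ·
    (10,3)@(21, 7): e=[22,22,0] → ·  [on edge]
    (9,8)@(19, 17): e=[-22,66,0] → ·  [on edge]
  covered (5 px):
    · · · · · · · · · # · ·
    · · · · · · · · · # # ·
    · · · · · · · · · # # ·
    · · · · · · · · · · · ·
    · · · · · · · · · · · ·
    · · · · · · · · · · · ·
    · · · · · · · · · · · ·
    · · · · · · · · · · · ·
    · · · · · · · · · · · ·

Answer: [42,29,4]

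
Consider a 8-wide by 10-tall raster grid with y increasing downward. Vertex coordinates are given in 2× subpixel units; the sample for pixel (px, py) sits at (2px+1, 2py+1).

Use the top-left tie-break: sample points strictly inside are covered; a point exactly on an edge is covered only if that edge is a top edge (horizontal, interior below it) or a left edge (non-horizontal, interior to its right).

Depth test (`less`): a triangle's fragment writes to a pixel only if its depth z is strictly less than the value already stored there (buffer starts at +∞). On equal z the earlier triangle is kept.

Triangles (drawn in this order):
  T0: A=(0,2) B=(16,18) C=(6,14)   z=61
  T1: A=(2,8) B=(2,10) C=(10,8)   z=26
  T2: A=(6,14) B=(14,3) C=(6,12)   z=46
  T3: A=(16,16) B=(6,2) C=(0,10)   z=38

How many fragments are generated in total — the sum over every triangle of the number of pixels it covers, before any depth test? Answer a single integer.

T0:
  2·area = 96
  edge (0, 2)→(16, 18): d=(16,16) right/bottom  bias=-1
  edge (16, 18)→(6, 14): d=(-10,-4) top-left  bias=+0
  edge (6, 14)→(0, 2): d=(-6,-12) top-left  bias=+0
    (0,1)@(1, 3): e=[0,90,6] → ·  [on edge]
    (1,2)@(3, 5): e=[0,78,18] → ·  [on edge]
    (1,3)@(3, 7): e=[32,58,6] → █
    (2,3)@(5, 7): e=[0,66,30] → ·  [on edge]
    (1,4)@(3, 9): e=[64,38,-6] → ·
    (2,4)@(5, 9): e=[32,46,18] → █
    (3,4)@(7, 9): e=[0,54,42] → ·  [on edge]
    (2,5)@(5, 11): e=[64,26,6] → █
    (3,5)@(7, 11): e=[32,34,30] → █
    (4,5)@(9, 11): e=[0,42,54] → ·  [on edge]
    (2,6)@(5, 13): e=[96,6,-6] → ·
    (3,6)@(7, 13): e=[64,14,18] → █
    (5,6)@(11, 13): e=[0,30,66] → ·  [on edge]
    (6,7)@(13, 15): e=[0,18,78] → ·  [on edge]
    (7,8)@(15, 17): e=[0,6,90] → ·  [on edge]
  covered (8 px):
    · · · · · · · ·
    · · · · · · · ·
    · · · · · · · ·
    · █ · · · · · ·
    · · █ · · · · ·
    · · █ █ · · · ·
    · · · █ █ · · ·
    · · · · █ █ · ·
    · · · · · · · ·
    · · · · · · · ·
T1:
  2·area = 16  (B↔C swapped to make it positive)
  edge (2, 8)→(10, 8): d=(8,0) top-left  bias=+0
  edge (10, 8)→(2, 10): d=(-8,2) right/bottom  bias=-1
  edge (2, 10)→(2, 8): d=(0,-2) top-left  bias=+0
    (1,4)@(3, 9): e=[8,6,2] → █
    (2,4)@(5, 9): e=[8,2,6] → █
    (3,4)@(7, 9): e=[8,-2,10] → ·
    (1,5)@(3, 11): e=[24,-10,2] → ·
    (2,5)@(5, 11): e=[24,-14,6] → ·
  covered (2 px):
    · · · · · · · ·
    · · · · · · · ·
    · · · · · · · ·
    · · · · · · · ·
    · █ █ · · · · ·
    · · · · · · · ·
    · · · · · · · ·
    · · · · · · · ·
    · · · · · · · ·
    · · · · · · · ·
T2:
  2·area = 16  (B↔C swapped to make it positive)
  edge (6, 14)→(6, 12): d=(0,-2) top-left  bias=+0
  edge (6, 12)→(14, 3): d=(8,-9) top-left  bias=+0
  edge (14, 3)→(6, 14): d=(-8,11) right/bottom  bias=-1
    (5,3)@(11, 7): e=[10,5,1] → █
    (6,3)@(13, 7): e=[14,23,-21] → ·
    (4,4)@(9, 9): e=[6,3,7] → █
    (5,4)@(11, 9): e=[10,21,-15] → ·
    (3,5)@(7, 11): e=[2,1,13] → █
    (4,5)@(9, 11): e=[6,19,-9] → ·
    (3,6)@(7, 13): e=[2,17,-3] → ·
  covered (3 px):
    · · · · · · · ·
    · · · · · · · ·
    · · · · · · · ·
    · · · · · █ · ·
    · · · · █ · · ·
    · · · █ · · · ·
    · · · · · · · ·
    · · · · · · · ·
    · · · · · · · ·
    · · · · · · · ·
T3:
  2·area = 164  (B↔C swapped to make it positive)
  edge (16, 16)→(0, 10): d=(-16,-6) top-left  bias=+0
  edge (0, 10)→(6, 2): d=(6,-8) top-left  bias=+0
  edge (6, 2)→(16, 16): d=(10,14) right/bottom  bias=-1
    (2,2)@(5, 5): e=[110,10,44] → █
    (3,2)@(7, 5): e=[122,26,16] → █
    (4,2)@(9, 5): e=[134,42,-12] → ·
    (1,3)@(3, 7): e=[66,6,92] → █
    (4,3)@(9, 7): e=[102,54,8] → █
    (5,3)@(11, 7): e=[114,70,-20] → ·
    (0,4)@(1, 9): e=[22,2,140] → █
    (5,4)@(11, 9): e=[82,82,0] → ·  [on edge]
    (0,5)@(1, 11): e=[-10,14,160] → ·
    (1,5)@(3, 11): e=[2,30,132] → █
    (5,5)@(11, 11): e=[50,94,20] → █
    (6,5)@(13, 11): e=[62,110,-8] → ·
  covered (20 px):
    · · · · · · · ·
    · · · · · · · ·
    · · █ █ · · · ·
    · █ █ █ █ · · ·
    █ █ █ █ █ · · ·
    · █ █ █ █ █ · ·
    · · · · █ █ █ ·
    · · · · · · · █
    · · · · · · · ·
    · · · · · · · ·

Final: 33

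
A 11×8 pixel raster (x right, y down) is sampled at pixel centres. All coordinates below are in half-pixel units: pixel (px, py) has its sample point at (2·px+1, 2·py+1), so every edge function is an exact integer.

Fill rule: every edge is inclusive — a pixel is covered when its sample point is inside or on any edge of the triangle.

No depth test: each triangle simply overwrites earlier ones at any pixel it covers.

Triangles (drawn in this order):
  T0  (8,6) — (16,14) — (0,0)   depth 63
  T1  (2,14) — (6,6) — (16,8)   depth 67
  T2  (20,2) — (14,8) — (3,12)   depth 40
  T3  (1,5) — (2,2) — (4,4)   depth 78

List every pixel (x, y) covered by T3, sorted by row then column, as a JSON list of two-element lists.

T0:
  2·area = 16
  edge (8, 6)→(16, 14): d=(8,8) inclusive
  edge (16, 14)→(0, 0): d=(-16,-14) inclusive
  edge (0, 0)→(8, 6): d=(8,6) inclusive
    (1,0)@(3, 1): e=[0,26,-10] → ·  [on edge]
    (2,1)@(5, 3): e=[0,22,-6] → ·  [on edge]
    (3,2)@(7, 5): e=[0,18,-2] → ·  [on edge]
    (4,3)@(9, 7): e=[0,14,2] → █  [on edge]
    (5,3)@(11, 7): e=[-16,42,-10] → ·
    (4,4)@(9, 9): e=[16,-18,18] → ·
    (5,4)@(11, 9): e=[0,10,6] → █  [on edge]
    (6,4)@(13, 9): e=[-16,38,-6] → ·
    (5,5)@(11, 11): e=[16,-22,22] → ·
    (6,5)@(13, 11): e=[0,6,10] → █  [on edge]
    (7,5)@(15, 11): e=[-16,34,-2] → ·
    (6,6)@(13, 13): e=[16,-26,26] → ·
    (7,6)@(15, 13): e=[0,2,14] → █  [on edge]
    (8,7)@(17, 15): e=[0,-2,18] → ·  [on edge]
  covered (4 px):
    · · · · · · · · · · ·
    · · · · · · · · · · ·
    · · · · · · · · · · ·
    · · · · █ · · · · · ·
    · · · · · █ · · · · ·
    · · · · · · █ · · · ·
    · · · · · · · █ · · ·
    · · · · · · · · · · ·
T1:
  2·area = 88
  edge (2, 14)→(6, 6): d=(4,-8) inclusive
  edge (6, 6)→(16, 8): d=(10,2) inclusive
  edge (16, 8)→(2, 14): d=(-14,6) inclusive
    (0,2)@(1, 5): e=[-44,0,132] → ·  [on edge]
    (3,3)@(7, 7): e=[12,8,68] → █
    (4,3)@(9, 7): e=[28,4,56] → █
    (5,3)@(11, 7): e=[44,0,44] → █  [on edge]
    (6,3)@(13, 7): e=[60,-4,32] → ·
    (2,4)@(5, 9): e=[4,32,52] → █
    (6,4)@(13, 9): e=[68,16,4] → █
    (7,4)@(15, 9): e=[84,12,-8] → ·
    (10,4)@(21, 9): e=[132,0,-44] → ·  [on edge]
    (2,5)@(5, 11): e=[12,52,24] → █
    (4,5)@(9, 11): e=[44,44,0] → █  [on edge]
    (5,5)@(11, 11): e=[60,40,-12] → ·
  covered (12 px):
    · · · · · · · · · · ·
    · · · · · · · · · · ·
    · · · · · · · · · · ·
    · · · █ █ █ · · · · ·
    · · █ █ █ █ █ · · · ·
    · · █ █ █ · · · · · ·
    · █ · · · · · · · · ·
    · · · · · · · · · · ·
T2:
  2·area = 42
  edge (20, 2)→(14, 8): d=(-6,6) inclusive
  edge (14, 8)→(3, 12): d=(-11,4) inclusive
  edge (3, 12)→(20, 2): d=(17,-10) inclusive
    (10,0)@(21, 1): e=[0,49,-7] → ·  [on edge]
    (9,1)@(19, 3): e=[0,35,7] → █  [on edge]
    (10,1)@(21, 3): e=[-12,27,27] → ·
    (7,2)@(15, 5): e=[12,29,1] → █
    (8,2)@(17, 5): e=[0,21,21] → █  [on edge]
    (9,2)@(19, 5): e=[-12,13,41] → ·
    (6,3)@(13, 7): e=[12,15,15] → █
    (7,3)@(15, 7): e=[0,7,35] → █  [on edge]
    (8,3)@(17, 7): e=[-12,-1,55] → ·
    (4,4)@(9, 9): e=[24,9,9] → █
    (5,4)@(11, 9): e=[12,1,29] → █
    (6,4)@(13, 9): e=[0,-7,49] → ·  [on edge]
    (5,5)@(11, 11): e=[0,-21,63] → ·  [on edge]
    (4,6)@(9, 13): e=[0,-35,77] → ·  [on edge]
    (3,7)@(7, 15): e=[0,-49,91] → ·  [on edge]
  covered (8 px):
    · · · · · · · · · · ·
    · · · · · · · · · █ ·
    · · · · · · · █ █ · ·
    · · · · · · █ █ · · ·
    · · · · █ █ · · · · ·
    · · █ · · · · · · · ·
    · · · · · · · · · · ·
    · · · · · · · · · · ·
T3:
  2·area = 8
  edge (1, 5)→(2, 2): d=(1,-3) inclusive
  edge (2, 2)→(4, 4): d=(2,2) inclusive
  edge (4, 4)→(1, 5): d=(-3,1) inclusive
    (0,0)@(1, 1): e=[-4,0,12] → ·  [on edge]
    (6,0)@(13, 1): e=[32,-24,0] → ·  [on edge]
    (1,1)@(3, 3): e=[4,0,4] → █  [on edge]
    (2,1)@(5, 3): e=[10,-4,2] → ·
    (3,1)@(7, 3): e=[16,-8,0] → ·  [on edge]
    (0,2)@(1, 5): e=[0,8,0] → █  [on edge]
    (1,2)@(3, 5): e=[6,4,-2] → ·
    (2,2)@(5, 5): e=[12,0,-4] → ·  [on edge]
    (0,3)@(1, 7): e=[2,12,-6] → ·
    (3,3)@(7, 7): e=[20,0,-12] → ·  [on edge]
    (4,4)@(9, 9): e=[28,0,-20] → ·  [on edge]
    (5,5)@(11, 11): e=[36,0,-28] → ·  [on edge]
    (6,6)@(13, 13): e=[44,0,-36] → ·  [on edge]
    (7,7)@(15, 15): e=[52,0,-44] → ·  [on edge]
  covered (2 px):
    · · · · · · · · · · ·
    · █ · · · · · · · · ·
    █ · · · · · · · · · ·
    · · · · · · · · · · ·
    · · · · · · · · · · ·
    · · · · · · · · · · ·
    · · · · · · · · · · ·
    · · · · · · · · · · ·

Answer: [[1,1],[0,2]]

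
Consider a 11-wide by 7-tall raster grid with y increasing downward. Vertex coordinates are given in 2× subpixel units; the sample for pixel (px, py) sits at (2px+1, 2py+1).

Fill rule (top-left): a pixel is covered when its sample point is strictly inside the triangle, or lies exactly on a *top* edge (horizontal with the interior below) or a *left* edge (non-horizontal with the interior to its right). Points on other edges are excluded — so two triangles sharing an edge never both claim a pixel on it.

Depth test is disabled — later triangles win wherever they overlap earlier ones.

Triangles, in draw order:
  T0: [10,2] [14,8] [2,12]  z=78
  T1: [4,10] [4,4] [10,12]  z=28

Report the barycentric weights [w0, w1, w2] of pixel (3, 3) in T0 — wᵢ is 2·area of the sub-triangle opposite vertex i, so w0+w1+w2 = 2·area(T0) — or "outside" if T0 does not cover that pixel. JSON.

T0:
  2·area = 88
  edge (10, 2)→(14, 8): d=(4,6) right/bottom  bias=-1
  edge (14, 8)→(2, 12): d=(-12,4) right/bottom  bias=-1
  edge (2, 12)→(10, 2): d=(8,-10) top-left  bias=+0
    (4,2)@(9, 5): e=[18,56,14] → █
    (5,2)@(11, 5): e=[6,48,34] → █
    (6,2)@(13, 5): e=[-6,40,54] → ·
    (3,3)@(7, 7): e=[38,40,10] → █
    (6,3)@(13, 7): e=[2,16,70] → █
    (7,3)@(15, 7): e=[-10,8,90] → ·
    (8,3)@(17, 7): e=[-22,0,110] → ·  [on edge]
    (2,4)@(5, 9): e=[58,24,6] → █
    (5,4)@(11, 9): e=[22,0,66] → ·  [on edge]
    (6,4)@(13, 9): e=[10,-8,86] → ·
    (1,5)@(3, 11): e=[78,8,2] → █
    (2,5)@(5, 11): e=[66,0,22] → ·  [on edge]
  covered (10 px):
    · · · · · · · · · · ·
    · · · · · · · · · · ·
    · · · · █ █ · · · · ·
    · · · █ █ █ █ · · · ·
    · · █ █ █ · · · · · ·
    · █ · · · · · · · · ·
    · · · · · · · · · · ·
T1:
  2·area = 36
  edge (4, 10)→(4, 4): d=(0,-6) top-left  bias=+0
  edge (4, 4)→(10, 12): d=(6,8) right/bottom  bias=-1
  edge (10, 12)→(4, 10): d=(-6,-2) top-left  bias=+0
    (2,3)@(5, 7): e=[6,10,20] → █
    (3,3)@(7, 7): e=[18,-6,24] → ·
    (0,4)@(1, 9): e=[-18,54,0] → ·  [on edge]
    (2,4)@(5, 9): e=[6,22,8] → █
    (3,4)@(7, 9): e=[18,6,12] → █
    (4,4)@(9, 9): e=[30,-10,16] → ·
    (2,5)@(5, 11): e=[6,34,-4] → ·
    (3,5)@(7, 11): e=[18,18,0] → █  [on edge]
    (4,5)@(9, 11): e=[30,2,4] → █
    (5,5)@(11, 11): e=[42,-14,8] → ·
    (3,6)@(7, 13): e=[18,30,-12] → ·
    (4,6)@(9, 13): e=[30,14,-8] → ·
    (6,6)@(13, 13): e=[54,-18,0] → ·  [on edge]
  covered (5 px):
    · · · · · · · · · · ·
    · · · · · · · · · · ·
    · · · · · · · · · · ·
    · · █ · · · · · · · ·
    · · █ █ · · · · · · ·
    · · · █ █ · · · · · ·
    · · · · · · · · · · ·

Final: [40,10,38]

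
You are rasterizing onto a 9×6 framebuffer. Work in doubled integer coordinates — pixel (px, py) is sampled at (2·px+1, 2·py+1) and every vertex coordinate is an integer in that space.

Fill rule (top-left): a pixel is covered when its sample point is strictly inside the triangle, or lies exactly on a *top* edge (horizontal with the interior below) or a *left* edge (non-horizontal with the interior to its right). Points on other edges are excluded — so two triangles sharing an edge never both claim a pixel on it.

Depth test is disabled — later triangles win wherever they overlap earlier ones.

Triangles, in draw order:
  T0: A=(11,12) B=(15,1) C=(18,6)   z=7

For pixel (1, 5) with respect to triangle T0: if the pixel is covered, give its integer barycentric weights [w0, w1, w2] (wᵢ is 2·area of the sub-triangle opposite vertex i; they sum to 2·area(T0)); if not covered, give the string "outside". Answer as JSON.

T0:
  2·area = 53
  edge (11, 12)→(15, 1): d=(4,-11) top-left  bias=+0
  edge (15, 1)→(18, 6): d=(3,5) right/bottom  bias=-1
  edge (18, 6)→(11, 12): d=(-7,6) right/bottom  bias=-1
    (7,0)@(15, 1): e=[0,0,53] → ·  [on edge]
    (7,1)@(15, 3): e=[8,6,39] → █
    (8,1)@(17, 3): e=[30,-4,27] → ·
    (7,2)@(15, 5): e=[16,12,25] → █
    (8,2)@(17, 5): e=[38,2,13] → █
    (6,3)@(13, 7): e=[2,28,23] → █
    (8,3)@(17, 7): e=[46,8,-1] → ·
    (6,4)@(13, 9): e=[10,34,9] → █
    (7,4)@(15, 9): e=[32,24,-3] → ·
    (6,5)@(13, 11): e=[18,40,-5] → ·
  covered (6 px):
    · · · · · · · · ·
    · · · · · · · █ ·
    · · · · · · · █ █
    · · · · · · █ █ ·
    · · · · · · █ · ·
    · · · · · · · · ·

Final: "outside"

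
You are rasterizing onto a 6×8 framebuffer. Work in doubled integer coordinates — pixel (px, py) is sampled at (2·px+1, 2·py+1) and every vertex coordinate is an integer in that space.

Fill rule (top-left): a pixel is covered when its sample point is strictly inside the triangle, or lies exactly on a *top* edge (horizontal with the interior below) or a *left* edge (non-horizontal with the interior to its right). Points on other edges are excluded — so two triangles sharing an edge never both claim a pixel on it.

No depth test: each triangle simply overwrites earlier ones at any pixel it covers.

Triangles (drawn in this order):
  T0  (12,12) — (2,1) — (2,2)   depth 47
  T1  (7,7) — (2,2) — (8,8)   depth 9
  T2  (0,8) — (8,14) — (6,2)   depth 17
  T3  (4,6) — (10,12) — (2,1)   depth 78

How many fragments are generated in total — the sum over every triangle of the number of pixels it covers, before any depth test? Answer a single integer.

T0:
  2·area = 10  (B↔C swapped to make it positive)
  edge (12, 12)→(2, 2): d=(-10,-10) top-left  bias=+0
  edge (2, 2)→(2, 1): d=(0,-1) top-left  bias=+0
  edge (2, 1)→(12, 12): d=(10,11) right/bottom  bias=-1
    (0,0)@(1, 1): e=[0,-1,11] → ·  [on edge]
    (1,1)@(3, 3): e=[0,1,9] → █  [on edge]
    (2,1)@(5, 3): e=[20,3,-13] → ·
    (1,2)@(3, 5): e=[-20,1,29] → ·
    (2,2)@(5, 5): e=[0,3,7] → █  [on edge]
    (3,2)@(7, 5): e=[20,5,-15] → ·
    (2,3)@(5, 7): e=[-20,3,27] → ·
    (3,3)@(7, 7): e=[0,5,5] → █  [on edge]
    (4,3)@(9, 7): e=[20,7,-17] → ·
    (3,4)@(7, 9): e=[-20,5,25] → ·
    (4,4)@(9, 9): e=[0,7,3] → █  [on edge]
    (5,4)@(11, 9): e=[20,9,-19] → ·
    (5,5)@(11, 11): e=[0,9,1] → █  [on edge]
  covered (5 px):
    · · · · · ·
    · █ · · · ·
    · · █ · · ·
    · · · █ · ·
    · · · · █ ·
    · · · · · █
    · · · · · ·
    · · · · · ·
T1:
  degenerate (2·area = 0) — covers nothing
T2:
  2·area = 84  (B↔C swapped to make it positive)
  edge (0, 8)→(6, 2): d=(6,-6) top-left  bias=+0
  edge (6, 2)→(8, 14): d=(2,12) right/bottom  bias=-1
  edge (8, 14)→(0, 8): d=(-8,-6) top-left  bias=+0
    (3,0)@(7, 1): e=[0,-14,98] → ·  [on edge]
    (2,1)@(5, 3): e=[0,14,70] → █  [on edge]
    (3,1)@(7, 3): e=[12,-10,82] → ·
    (1,2)@(3, 5): e=[0,42,42] → █  [on edge]
    (3,2)@(7, 5): e=[24,-6,66] → ·
    (0,3)@(1, 7): e=[0,70,14] → █  [on edge]
    (3,3)@(7, 7): e=[36,-2,50] → ·
    (0,4)@(1, 9): e=[12,74,-2] → ·
    (1,4)@(3, 9): e=[24,50,10] → █
    (3,4)@(7, 9): e=[48,2,34] → █
    (4,4)@(9, 9): e=[60,-22,46] → ·
    (1,5)@(3, 11): e=[36,54,-6] → ·
  covered (12 px):
    · · · · · ·
    · · █ · · ·
    · █ █ · · ·
    █ █ █ · · ·
    · █ █ █ · ·
    · · █ █ · ·
    · · · █ · ·
    · · · · · ·
T3:
  2·area = 18  (B↔C swapped to make it positive)
  edge (4, 6)→(2, 1): d=(-2,-5) top-left  bias=+0
  edge (2, 1)→(10, 12): d=(8,11) right/bottom  bias=-1
  edge (10, 12)→(4, 6): d=(-6,-6) top-left  bias=+0
    (0,1)@(1, 3): e=[-9,27,0] → ·  [on edge]
    (1,1)@(3, 3): e=[1,5,12] → █
    (2,1)@(5, 3): e=[11,-17,24] → ·
    (1,2)@(3, 5): e=[-3,21,0] → ·  [on edge]
    (2,3)@(5, 7): e=[3,15,0] → █  [on edge]
    (3,3)@(7, 7): e=[13,-7,12] → ·
    (2,4)@(5, 9): e=[-1,31,-12] → ·
    (3,4)@(7, 9): e=[9,9,0] → █  [on edge]
    (4,4)@(9, 9): e=[19,-13,12] → ·
    (3,5)@(7, 11): e=[5,25,-12] → ·
    (4,5)@(9, 11): e=[15,3,0] → █  [on edge]
    (5,5)@(11, 11): e=[25,-19,12] → ·
    (5,6)@(11, 13): e=[21,-3,0] → ·  [on edge]
  covered (4 px):
    · · · · · ·
    · █ · · · ·
    · · · · · ·
    · · █ · · ·
    · · · █ · ·
    · · · · █ ·
    · · · · · ·
    · · · · · ·

Final: 21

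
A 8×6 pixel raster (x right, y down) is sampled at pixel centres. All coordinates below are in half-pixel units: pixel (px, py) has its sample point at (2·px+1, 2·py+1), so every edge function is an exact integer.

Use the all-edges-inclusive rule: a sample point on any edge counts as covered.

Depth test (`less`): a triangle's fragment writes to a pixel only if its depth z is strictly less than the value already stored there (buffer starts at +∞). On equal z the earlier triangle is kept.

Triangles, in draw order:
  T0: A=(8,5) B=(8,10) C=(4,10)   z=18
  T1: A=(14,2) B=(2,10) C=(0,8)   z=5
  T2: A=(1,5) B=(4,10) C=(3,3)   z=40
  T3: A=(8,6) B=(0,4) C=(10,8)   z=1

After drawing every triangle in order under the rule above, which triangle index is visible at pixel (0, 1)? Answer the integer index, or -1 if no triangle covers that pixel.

T0:
  2·area = 20
  edge (8, 5)→(8, 10): d=(0,5) inclusive
  edge (8, 10)→(4, 10): d=(-4,0) inclusive
  edge (4, 10)→(8, 5): d=(4,-5) inclusive
    (3,3)@(7, 7): e=[5,12,3] → X
    (4,3)@(9, 7): e=[-5,12,13] → .
    (2,4)@(5, 9): e=[15,4,1] → X
    (4,4)@(9, 9): e=[-5,4,21] → .
    (2,5)@(5, 11): e=[15,-4,9] → .
    (3,5)@(7, 11): e=[5,-4,19] → .
  covered (3 px):
    . . . . . . . .
    . . . . . . . .
    . . . . . . . .
    . . . X . . . .
    . . X X . . . .
    . . . . . . . .
T1:
  2·area = 40
  edge (14, 2)→(2, 10): d=(-12,8) inclusive
  edge (2, 10)→(0, 8): d=(-2,-2) inclusive
  edge (0, 8)→(14, 2): d=(14,-6) inclusive
    (3,2)@(7, 5): e=[20,20,0] → X  [on edge]
    (4,2)@(9, 5): e=[4,24,12] → X
    (5,2)@(11, 5): e=[-12,28,24] → .
    (1,3)@(3, 7): e=[28,8,4] → X
    (2,3)@(5, 7): e=[12,12,16] → X
    (3,3)@(7, 7): e=[-4,16,28] → .
    (4,3)@(9, 7): e=[-20,20,40] → .
    (0,4)@(1, 9): e=[20,0,20] → X  [on edge]
    (2,4)@(5, 9): e=[-12,8,44] → .
    (0,5)@(1, 11): e=[-4,-4,48] → .
    (1,5)@(3, 11): e=[-20,0,60] → .  [on edge]
  covered (6 px):
    . . . . . . . .
    . . . . . . . .
    . . . X X . . .
    . X X . . . . .
    X X . . . . . .
    . . . . . . . .
T2:
  2·area = 16  (B↔C swapped to make it positive)
  edge (1, 5)→(3, 3): d=(2,-2) inclusive
  edge (3, 3)→(4, 10): d=(1,7) inclusive
  edge (4, 10)→(1, 5): d=(-3,-5) inclusive
    (2,0)@(5, 1): e=[0,-16,32] → .  [on edge]
    (1,1)@(3, 3): e=[0,0,16] → X  [on edge]
    (2,1)@(5, 3): e=[4,-14,26] → .
    (0,2)@(1, 5): e=[0,16,0] → X  [on edge]
    (2,2)@(5, 5): e=[8,-12,20] → .
    (0,3)@(1, 7): e=[4,18,-6] → .
    (1,3)@(3, 7): e=[8,4,4] → X
    (2,3)@(5, 7): e=[12,-10,14] → .
    (1,4)@(3, 9): e=[12,6,-2] → .
  covered (4 px):
    . . . . . . . .
    . X . . . . . .
    X X . . . . . .
    . X . . . . . .
    . . . . . . . .
    . . . . . . . .
T3:
  2·area = 12  (B↔C swapped to make it positive)
  edge (8, 6)→(10, 8): d=(2,2) inclusive
  edge (10, 8)→(0, 4): d=(-10,-4) inclusive
  edge (0, 4)→(8, 6): d=(8,2) inclusive
    (1,0)@(3, 1): e=[0,42,-30] → .  [on edge]
    (2,1)@(5, 3): e=[0,30,-18] → .  [on edge]
    (1,2)@(3, 5): e=[8,2,2] → X
    (2,2)@(5, 5): e=[4,10,-2] → .
    (3,2)@(7, 5): e=[0,18,-6] → .  [on edge]
    (1,3)@(3, 7): e=[12,-18,18] → .
    (4,3)@(9, 7): e=[0,6,6] → X  [on edge]
    (5,3)@(11, 7): e=[-4,14,2] → .
    (4,4)@(9, 9): e=[4,-14,22] → .
    (5,4)@(11, 9): e=[0,-6,18] → .  [on edge]
    (6,5)@(13, 11): e=[0,-18,30] → .  [on edge]
  covered (2 px):
    . . . . . . . .
    . . . . . . . .
    . X . . . . . .
    . . . . X . . .
    . . . . . . . .
    . . . . . . . .

Z-buffer (winner per pixel, '.' = empty):
  . . . . . . . .
  . 2 . . . . . .
  2 3 . 1 1 . . .
  . 1 1 0 3 . . .
  1 1 0 0 . . . .
  . . . . . . . .

Result: -1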